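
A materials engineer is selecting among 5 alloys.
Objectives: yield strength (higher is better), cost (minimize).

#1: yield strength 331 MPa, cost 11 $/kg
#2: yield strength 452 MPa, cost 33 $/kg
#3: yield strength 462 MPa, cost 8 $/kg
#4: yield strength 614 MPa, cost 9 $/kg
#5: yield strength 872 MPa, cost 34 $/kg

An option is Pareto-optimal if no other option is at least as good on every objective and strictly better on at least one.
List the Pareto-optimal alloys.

#1: dominated by #3 (yield strength 462≥331, cost 8≤11).
#2: dominated by #3 (yield strength 462≥452, cost 8≤33).
#3: not dominated (best cost).
#4: not dominated.
#5: not dominated (best yield strength).

#3, #4, #5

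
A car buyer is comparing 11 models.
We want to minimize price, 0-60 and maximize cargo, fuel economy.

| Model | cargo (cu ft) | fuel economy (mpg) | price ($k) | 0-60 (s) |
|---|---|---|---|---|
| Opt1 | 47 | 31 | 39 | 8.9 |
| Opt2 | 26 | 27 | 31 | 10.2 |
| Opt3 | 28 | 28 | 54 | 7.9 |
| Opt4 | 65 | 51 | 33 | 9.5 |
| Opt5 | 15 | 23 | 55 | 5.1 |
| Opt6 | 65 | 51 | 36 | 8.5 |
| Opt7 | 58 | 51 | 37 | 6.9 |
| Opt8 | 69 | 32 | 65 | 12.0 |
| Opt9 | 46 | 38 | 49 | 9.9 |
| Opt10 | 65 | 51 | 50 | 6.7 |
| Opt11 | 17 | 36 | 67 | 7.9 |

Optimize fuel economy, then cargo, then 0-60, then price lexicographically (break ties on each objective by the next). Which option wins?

First maximize fuel economy: best is 51, kept {Opt4, Opt6, Opt7, Opt10}.
Then maximize cargo: best is 65, kept {Opt4, Opt6, Opt10}.
Then minimize 0-60: best is 6.7, kept {Opt10}.

Opt10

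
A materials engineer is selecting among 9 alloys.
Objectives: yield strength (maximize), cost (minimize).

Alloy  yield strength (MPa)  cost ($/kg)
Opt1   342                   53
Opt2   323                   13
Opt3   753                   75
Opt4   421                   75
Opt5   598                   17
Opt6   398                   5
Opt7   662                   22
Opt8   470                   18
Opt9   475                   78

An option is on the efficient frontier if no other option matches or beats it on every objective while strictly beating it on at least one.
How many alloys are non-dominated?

Opt1: dominated by Opt5 (yield strength 598≥342, cost 17≤53).
Opt2: dominated by Opt6 (yield strength 398≥323, cost 5≤13).
Opt3: not dominated (best yield strength).
Opt4: dominated by Opt3 (yield strength 753≥421, cost 75≤75).
Opt5: not dominated.
Opt6: not dominated (best cost).
Opt7: not dominated.
Opt8: dominated by Opt5 (yield strength 598≥470, cost 17≤18).
Opt9: dominated by Opt3 (yield strength 753≥475, cost 75≤78).
Pareto-optimal: Opt3, Opt5, Opt6, Opt7 → 4.

4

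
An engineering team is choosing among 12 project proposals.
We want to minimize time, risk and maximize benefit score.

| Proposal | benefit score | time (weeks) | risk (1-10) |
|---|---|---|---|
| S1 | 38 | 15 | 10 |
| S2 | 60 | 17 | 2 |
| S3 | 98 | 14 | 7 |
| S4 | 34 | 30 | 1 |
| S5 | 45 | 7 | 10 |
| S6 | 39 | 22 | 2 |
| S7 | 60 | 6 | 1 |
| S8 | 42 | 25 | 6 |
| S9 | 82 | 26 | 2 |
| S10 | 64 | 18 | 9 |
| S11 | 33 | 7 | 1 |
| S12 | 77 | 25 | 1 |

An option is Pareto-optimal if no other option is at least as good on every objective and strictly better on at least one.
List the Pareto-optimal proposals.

S1: dominated by S3 (benefit score 98≥38, time 14≤15, risk 7≤10).
S2: dominated by S7 (benefit score 60≥60, time 6≤17, risk 1≤2).
S3: not dominated (best benefit score).
S4: dominated by S7 (benefit score 60≥34, time 6≤30, risk 1≤1).
S5: dominated by S7 (benefit score 60≥45, time 6≤7, risk 1≤10).
S6: dominated by S2 (benefit score 60≥39, time 17≤22, risk 2≤2).
S7: not dominated (best time).
S8: dominated by S2 (benefit score 60≥42, time 17≤25, risk 2≤6).
S9: not dominated.
S10: dominated by S3 (benefit score 98≥64, time 14≤18, risk 7≤9).
S11: dominated by S7 (benefit score 60≥33, time 6≤7, risk 1≤1).
S12: not dominated.

S3, S7, S9, S12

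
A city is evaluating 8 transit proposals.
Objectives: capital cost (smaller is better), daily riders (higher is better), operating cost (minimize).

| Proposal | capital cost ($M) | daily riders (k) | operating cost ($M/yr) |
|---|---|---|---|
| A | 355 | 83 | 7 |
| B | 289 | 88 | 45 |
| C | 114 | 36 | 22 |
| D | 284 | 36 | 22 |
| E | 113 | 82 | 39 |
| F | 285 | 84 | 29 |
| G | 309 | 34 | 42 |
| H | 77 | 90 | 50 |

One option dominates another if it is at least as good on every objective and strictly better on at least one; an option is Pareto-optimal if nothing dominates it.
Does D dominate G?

Yes

D vs G: capital cost 284≤309, daily riders 36≥34, operating cost 22≤42 — D is at least as good on every objective with at least one strict improvement.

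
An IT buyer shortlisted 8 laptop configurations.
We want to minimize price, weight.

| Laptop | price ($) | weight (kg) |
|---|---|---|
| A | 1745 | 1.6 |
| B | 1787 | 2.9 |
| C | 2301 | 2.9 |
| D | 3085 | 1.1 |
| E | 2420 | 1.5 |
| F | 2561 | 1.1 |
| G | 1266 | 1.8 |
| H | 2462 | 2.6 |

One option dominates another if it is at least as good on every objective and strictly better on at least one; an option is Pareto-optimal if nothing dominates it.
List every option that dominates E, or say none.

A: worse on weight (1.6 vs 1.5).
B: worse on weight (2.9 vs 1.5).
C: worse on weight (2.9 vs 1.5).
D: worse on price (3085 vs 2420).
F: worse on price (2561 vs 2420).
G: worse on weight (1.8 vs 1.5).
H: worse on price (2462 vs 2420).
No option dominates E.

none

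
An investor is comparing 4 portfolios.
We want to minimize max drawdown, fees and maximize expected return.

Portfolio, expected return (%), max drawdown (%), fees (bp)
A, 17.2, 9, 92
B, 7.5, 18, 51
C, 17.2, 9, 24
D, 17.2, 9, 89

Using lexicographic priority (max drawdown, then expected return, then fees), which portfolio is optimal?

First minimize max drawdown: best is 9, kept {A, C, D}.
Then maximize expected return: best is 17.2, kept {A, C, D}.
Then minimize fees: best is 24, kept {C}.

C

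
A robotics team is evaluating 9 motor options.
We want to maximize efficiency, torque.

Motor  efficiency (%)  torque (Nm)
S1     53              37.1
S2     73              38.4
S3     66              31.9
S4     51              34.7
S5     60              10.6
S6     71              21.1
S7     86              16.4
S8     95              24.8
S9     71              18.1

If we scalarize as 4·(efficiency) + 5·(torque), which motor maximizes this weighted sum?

S8

S1: 4·53 + 5·37.1 = 397.5
S2: 4·73 + 5·38.4 = 484.0
S3: 4·66 + 5·31.9 = 423.5
S4: 4·51 + 5·34.7 = 377.5
S5: 4·60 + 5·10.6 = 293.0
S6: 4·71 + 5·21.1 = 389.5
S7: 4·86 + 5·16.4 = 426.0
S8: 4·95 + 5·24.8 = 504.0
S9: 4·71 + 5·18.1 = 374.5
Highest: S8 at 504.0.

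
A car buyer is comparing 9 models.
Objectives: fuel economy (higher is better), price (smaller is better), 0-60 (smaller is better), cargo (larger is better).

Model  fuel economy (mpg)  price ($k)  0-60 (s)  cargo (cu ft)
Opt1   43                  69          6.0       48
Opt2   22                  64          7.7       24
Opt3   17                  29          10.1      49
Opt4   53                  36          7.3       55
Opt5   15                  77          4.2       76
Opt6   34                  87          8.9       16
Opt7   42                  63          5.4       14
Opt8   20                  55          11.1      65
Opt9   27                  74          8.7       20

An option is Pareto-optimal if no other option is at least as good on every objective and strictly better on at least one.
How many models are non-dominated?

Opt1: not dominated.
Opt2: dominated by Opt4 (fuel economy 53≥22, price 36≤64, 0-60 7.3≤7.7, cargo 55≥24).
Opt3: not dominated (best price).
Opt4: not dominated (best fuel economy).
Opt5: not dominated (best 0-60).
Opt6: dominated by Opt1 (fuel economy 43≥34, price 69≤87, 0-60 6.0≤8.9, cargo 48≥16).
Opt7: not dominated.
Opt8: not dominated.
Opt9: dominated by Opt1 (fuel economy 43≥27, price 69≤74, 0-60 6.0≤8.7, cargo 48≥20).
Pareto-optimal: Opt1, Opt3, Opt4, Opt5, Opt7, Opt8 → 6.

6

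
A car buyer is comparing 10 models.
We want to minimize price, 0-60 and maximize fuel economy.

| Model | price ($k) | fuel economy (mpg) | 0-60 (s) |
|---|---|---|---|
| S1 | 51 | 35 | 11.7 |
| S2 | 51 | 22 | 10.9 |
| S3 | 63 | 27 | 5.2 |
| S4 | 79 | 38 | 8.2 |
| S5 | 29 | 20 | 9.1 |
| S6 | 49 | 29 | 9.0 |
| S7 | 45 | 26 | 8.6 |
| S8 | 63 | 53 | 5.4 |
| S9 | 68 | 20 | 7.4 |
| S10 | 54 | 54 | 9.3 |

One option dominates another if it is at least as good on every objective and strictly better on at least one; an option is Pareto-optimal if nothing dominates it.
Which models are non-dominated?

S1, S3, S5, S6, S7, S8, S10

S1: not dominated.
S2: dominated by S6 (price 49≤51, fuel economy 29≥22, 0-60 9.0≤10.9).
S3: not dominated (best 0-60).
S4: dominated by S8 (price 63≤79, fuel economy 53≥38, 0-60 5.4≤8.2).
S5: not dominated (best price).
S6: not dominated.
S7: not dominated.
S8: not dominated.
S9: dominated by S3 (price 63≤68, fuel economy 27≥20, 0-60 5.2≤7.4).
S10: not dominated (best fuel economy).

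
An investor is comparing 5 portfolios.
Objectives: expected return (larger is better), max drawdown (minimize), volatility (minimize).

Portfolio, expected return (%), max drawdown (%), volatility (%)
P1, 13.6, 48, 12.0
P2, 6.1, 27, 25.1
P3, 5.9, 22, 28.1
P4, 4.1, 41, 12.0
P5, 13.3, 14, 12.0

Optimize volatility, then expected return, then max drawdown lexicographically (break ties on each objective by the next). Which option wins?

First minimize volatility: best is 12.0, kept {P1, P4, P5}.
Then maximize expected return: best is 13.6, kept {P1}.

P1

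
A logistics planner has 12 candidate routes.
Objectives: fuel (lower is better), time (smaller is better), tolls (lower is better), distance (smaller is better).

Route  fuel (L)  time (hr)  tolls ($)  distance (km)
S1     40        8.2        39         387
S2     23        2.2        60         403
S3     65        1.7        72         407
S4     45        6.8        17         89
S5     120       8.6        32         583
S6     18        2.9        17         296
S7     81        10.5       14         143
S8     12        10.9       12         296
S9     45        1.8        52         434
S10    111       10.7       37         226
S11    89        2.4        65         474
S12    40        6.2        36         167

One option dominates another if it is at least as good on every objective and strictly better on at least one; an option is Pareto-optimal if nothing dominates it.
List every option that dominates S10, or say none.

S4: fuel 45≤111, time 6.8≤10.7, tolls 17≤37, distance 89≤226 — dominates S10.
S7: fuel 81≤111, time 10.5≤10.7, tolls 14≤37, distance 143≤226 — dominates S10.
S12: fuel 40≤111, time 6.2≤10.7, tolls 36≤37, distance 167≤226 — dominates S10.
Others (S1, S2, S3, S5, S6, S8, S9, S11) are each worse than S10 on at least one objective.

S4, S7, S12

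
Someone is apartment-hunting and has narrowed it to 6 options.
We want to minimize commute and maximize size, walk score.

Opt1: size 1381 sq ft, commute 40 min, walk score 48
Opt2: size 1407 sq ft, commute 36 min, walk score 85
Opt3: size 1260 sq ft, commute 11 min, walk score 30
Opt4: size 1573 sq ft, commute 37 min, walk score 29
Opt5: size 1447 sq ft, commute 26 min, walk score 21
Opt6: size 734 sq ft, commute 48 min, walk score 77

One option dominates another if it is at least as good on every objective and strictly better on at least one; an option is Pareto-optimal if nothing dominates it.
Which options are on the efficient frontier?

Opt2, Opt3, Opt4, Opt5

Opt1: dominated by Opt2 (size 1407≥1381, commute 36≤40, walk score 85≥48).
Opt2: not dominated (best walk score).
Opt3: not dominated (best commute).
Opt4: not dominated (best size).
Opt5: not dominated.
Opt6: dominated by Opt2 (size 1407≥734, commute 36≤48, walk score 85≥77).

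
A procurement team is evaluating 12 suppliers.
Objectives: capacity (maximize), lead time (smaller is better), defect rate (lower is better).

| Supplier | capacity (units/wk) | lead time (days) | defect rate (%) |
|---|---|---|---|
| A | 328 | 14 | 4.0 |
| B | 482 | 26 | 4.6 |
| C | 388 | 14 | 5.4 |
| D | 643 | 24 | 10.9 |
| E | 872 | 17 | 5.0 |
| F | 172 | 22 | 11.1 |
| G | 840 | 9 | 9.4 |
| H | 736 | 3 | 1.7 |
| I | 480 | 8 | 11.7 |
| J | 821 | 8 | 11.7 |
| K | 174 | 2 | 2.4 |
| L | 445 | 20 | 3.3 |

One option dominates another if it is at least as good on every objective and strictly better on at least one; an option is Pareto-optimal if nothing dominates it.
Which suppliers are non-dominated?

A: dominated by H (capacity 736≥328, lead time 3≤14, defect rate 1.7≤4.0).
B: dominated by H (capacity 736≥482, lead time 3≤26, defect rate 1.7≤4.6).
C: dominated by H (capacity 736≥388, lead time 3≤14, defect rate 1.7≤5.4).
D: dominated by E (capacity 872≥643, lead time 17≤24, defect rate 5.0≤10.9).
E: not dominated (best capacity).
F: dominated by A (capacity 328≥172, lead time 14≤22, defect rate 4.0≤11.1).
G: not dominated.
H: not dominated (best defect rate).
I: dominated by H (capacity 736≥480, lead time 3≤8, defect rate 1.7≤11.7).
J: not dominated.
K: not dominated (best lead time).
L: dominated by H (capacity 736≥445, lead time 3≤20, defect rate 1.7≤3.3).

E, G, H, J, K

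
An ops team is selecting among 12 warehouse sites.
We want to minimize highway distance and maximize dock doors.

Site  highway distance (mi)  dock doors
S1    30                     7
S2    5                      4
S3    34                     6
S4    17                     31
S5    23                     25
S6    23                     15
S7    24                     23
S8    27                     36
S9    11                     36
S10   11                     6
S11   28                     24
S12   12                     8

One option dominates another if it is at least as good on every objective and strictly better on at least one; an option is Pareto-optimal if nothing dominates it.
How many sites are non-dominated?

2

S1: dominated by S4 (highway distance 17≤30, dock doors 31≥7).
S2: not dominated (best highway distance).
S3: dominated by S1 (highway distance 30≤34, dock doors 7≥6).
S4: dominated by S9 (highway distance 11≤17, dock doors 36≥31).
S5: dominated by S4 (highway distance 17≤23, dock doors 31≥25).
S6: dominated by S4 (highway distance 17≤23, dock doors 31≥15).
S7: dominated by S4 (highway distance 17≤24, dock doors 31≥23).
S8: dominated by S9 (highway distance 11≤27, dock doors 36≥36).
S9: not dominated.
S10: dominated by S9 (highway distance 11≤11, dock doors 36≥6).
S11: dominated by S4 (highway distance 17≤28, dock doors 31≥24).
S12: dominated by S9 (highway distance 11≤12, dock doors 36≥8).
Pareto-optimal: S2, S9 → 2.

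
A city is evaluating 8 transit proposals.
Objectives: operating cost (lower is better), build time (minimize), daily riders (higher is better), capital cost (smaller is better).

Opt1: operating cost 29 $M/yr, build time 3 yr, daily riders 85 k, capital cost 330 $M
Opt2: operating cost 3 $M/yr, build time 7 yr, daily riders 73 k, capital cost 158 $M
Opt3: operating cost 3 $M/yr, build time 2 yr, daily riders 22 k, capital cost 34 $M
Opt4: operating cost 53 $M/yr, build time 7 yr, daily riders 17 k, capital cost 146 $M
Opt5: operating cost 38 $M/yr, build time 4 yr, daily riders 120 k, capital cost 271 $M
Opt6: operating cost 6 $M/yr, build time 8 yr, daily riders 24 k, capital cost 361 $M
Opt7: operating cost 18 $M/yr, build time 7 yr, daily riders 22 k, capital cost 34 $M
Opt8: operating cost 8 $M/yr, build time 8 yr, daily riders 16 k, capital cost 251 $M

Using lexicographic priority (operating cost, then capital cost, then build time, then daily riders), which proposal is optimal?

First minimize operating cost: best is 3, kept {Opt2, Opt3}.
Then minimize capital cost: best is 34, kept {Opt3}.

Opt3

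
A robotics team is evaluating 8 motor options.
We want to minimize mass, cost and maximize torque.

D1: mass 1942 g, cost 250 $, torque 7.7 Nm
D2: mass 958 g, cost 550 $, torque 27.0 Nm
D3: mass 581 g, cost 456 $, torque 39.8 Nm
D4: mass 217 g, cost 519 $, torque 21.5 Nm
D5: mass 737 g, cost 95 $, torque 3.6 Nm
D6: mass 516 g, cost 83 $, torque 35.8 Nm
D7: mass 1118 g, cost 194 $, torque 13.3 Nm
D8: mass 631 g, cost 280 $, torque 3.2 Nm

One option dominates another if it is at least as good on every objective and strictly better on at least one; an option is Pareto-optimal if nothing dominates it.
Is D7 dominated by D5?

D5 vs D7: D5 is worse on torque (3.6 vs 13.3), so it does not dominate D7.

No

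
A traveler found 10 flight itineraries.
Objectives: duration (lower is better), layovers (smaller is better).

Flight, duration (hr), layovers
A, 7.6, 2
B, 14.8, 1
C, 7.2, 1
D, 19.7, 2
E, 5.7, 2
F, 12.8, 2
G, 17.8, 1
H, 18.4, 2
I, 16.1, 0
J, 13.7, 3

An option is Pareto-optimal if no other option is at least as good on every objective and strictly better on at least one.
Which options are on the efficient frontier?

C, E, I

A: dominated by C (duration 7.2≤7.6, layovers 1≤2).
B: dominated by C (duration 7.2≤14.8, layovers 1≤1).
C: not dominated.
D: dominated by A (duration 7.6≤19.7, layovers 2≤2).
E: not dominated (best duration).
F: dominated by A (duration 7.6≤12.8, layovers 2≤2).
G: dominated by B (duration 14.8≤17.8, layovers 1≤1).
H: dominated by A (duration 7.6≤18.4, layovers 2≤2).
I: not dominated (best layovers).
J: dominated by A (duration 7.6≤13.7, layovers 2≤3).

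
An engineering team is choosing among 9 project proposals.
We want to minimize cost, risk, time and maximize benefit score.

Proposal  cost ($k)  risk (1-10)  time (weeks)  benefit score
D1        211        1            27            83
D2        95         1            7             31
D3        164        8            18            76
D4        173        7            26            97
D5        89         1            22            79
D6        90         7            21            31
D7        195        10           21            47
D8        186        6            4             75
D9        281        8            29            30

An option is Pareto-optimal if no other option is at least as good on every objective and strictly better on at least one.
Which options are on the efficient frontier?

D1: not dominated.
D2: not dominated.
D3: not dominated.
D4: not dominated (best benefit score).
D5: not dominated (best cost).
D6: not dominated.
D7: dominated by D3 (cost 164≤195, risk 8≤10, time 18≤21, benefit score 76≥47).
D8: not dominated (best time).
D9: dominated by D1 (cost 211≤281, risk 1≤8, time 27≤29, benefit score 83≥30).

D1, D2, D3, D4, D5, D6, D8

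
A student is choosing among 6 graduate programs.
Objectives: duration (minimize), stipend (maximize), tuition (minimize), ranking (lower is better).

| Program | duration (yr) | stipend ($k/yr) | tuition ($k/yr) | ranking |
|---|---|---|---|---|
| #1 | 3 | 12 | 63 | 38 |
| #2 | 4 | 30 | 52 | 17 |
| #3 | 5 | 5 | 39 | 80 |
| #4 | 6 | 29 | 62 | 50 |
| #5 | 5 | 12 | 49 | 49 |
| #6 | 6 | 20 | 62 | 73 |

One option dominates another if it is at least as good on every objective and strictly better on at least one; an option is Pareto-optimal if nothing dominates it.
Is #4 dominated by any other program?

Yes

#2 vs #4: duration 4≤6, stipend 30≥29, tuition 52≤62, ranking 17≤50 — #2 is at least as good on every objective and strictly better on at least one, so #2 dominates #4.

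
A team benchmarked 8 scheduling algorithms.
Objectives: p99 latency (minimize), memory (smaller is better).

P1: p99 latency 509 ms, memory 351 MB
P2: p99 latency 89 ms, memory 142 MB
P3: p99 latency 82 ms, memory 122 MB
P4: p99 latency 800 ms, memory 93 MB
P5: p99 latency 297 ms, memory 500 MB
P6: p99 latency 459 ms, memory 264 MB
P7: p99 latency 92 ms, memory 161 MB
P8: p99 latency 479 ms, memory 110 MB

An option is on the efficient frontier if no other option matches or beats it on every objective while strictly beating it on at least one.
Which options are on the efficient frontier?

P1: dominated by P2 (p99 latency 89≤509, memory 142≤351).
P2: dominated by P3 (p99 latency 82≤89, memory 122≤142).
P3: not dominated (best p99 latency).
P4: not dominated (best memory).
P5: dominated by P2 (p99 latency 89≤297, memory 142≤500).
P6: dominated by P2 (p99 latency 89≤459, memory 142≤264).
P7: dominated by P2 (p99 latency 89≤92, memory 142≤161).
P8: not dominated.

P3, P4, P8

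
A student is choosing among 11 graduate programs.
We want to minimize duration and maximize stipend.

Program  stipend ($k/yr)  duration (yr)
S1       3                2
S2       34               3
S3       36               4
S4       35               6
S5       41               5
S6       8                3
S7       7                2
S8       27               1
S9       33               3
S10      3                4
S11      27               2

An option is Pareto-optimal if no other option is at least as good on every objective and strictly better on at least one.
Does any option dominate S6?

Yes

S2 vs S6: stipend 34≥8, duration 3≤3 — S2 is at least as good on every objective and strictly better on at least one, so S2 dominates S6.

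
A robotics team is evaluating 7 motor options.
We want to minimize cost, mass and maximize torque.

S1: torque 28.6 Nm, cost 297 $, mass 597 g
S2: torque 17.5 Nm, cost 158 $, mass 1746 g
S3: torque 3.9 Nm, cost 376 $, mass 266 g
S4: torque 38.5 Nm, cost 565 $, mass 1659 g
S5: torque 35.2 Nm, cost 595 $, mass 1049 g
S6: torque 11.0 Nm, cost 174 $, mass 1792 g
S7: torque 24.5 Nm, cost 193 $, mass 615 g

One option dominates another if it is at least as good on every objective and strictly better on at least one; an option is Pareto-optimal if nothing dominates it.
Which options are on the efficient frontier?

S1, S2, S3, S4, S5, S7

S1: not dominated.
S2: not dominated (best cost).
S3: not dominated (best mass).
S4: not dominated (best torque).
S5: not dominated.
S6: dominated by S2 (torque 17.5≥11.0, cost 158≤174, mass 1746≤1792).
S7: not dominated.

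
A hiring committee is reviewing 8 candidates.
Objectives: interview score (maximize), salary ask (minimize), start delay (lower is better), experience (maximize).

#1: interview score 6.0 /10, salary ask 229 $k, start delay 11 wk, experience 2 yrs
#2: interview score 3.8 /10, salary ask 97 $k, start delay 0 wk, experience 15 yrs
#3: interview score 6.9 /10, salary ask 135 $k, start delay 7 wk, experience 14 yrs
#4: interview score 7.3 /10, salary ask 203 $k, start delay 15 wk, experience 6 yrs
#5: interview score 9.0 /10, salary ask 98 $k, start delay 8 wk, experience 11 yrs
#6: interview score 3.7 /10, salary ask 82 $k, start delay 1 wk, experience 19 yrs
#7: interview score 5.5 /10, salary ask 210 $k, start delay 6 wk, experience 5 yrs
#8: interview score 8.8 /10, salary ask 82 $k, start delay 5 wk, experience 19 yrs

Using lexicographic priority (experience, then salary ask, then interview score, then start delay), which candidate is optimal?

#8

First maximize experience: best is 19, kept {#6, #8}.
Then minimize salary ask: best is 82, kept {#6, #8}.
Then maximize interview score: best is 8.8, kept {#8}.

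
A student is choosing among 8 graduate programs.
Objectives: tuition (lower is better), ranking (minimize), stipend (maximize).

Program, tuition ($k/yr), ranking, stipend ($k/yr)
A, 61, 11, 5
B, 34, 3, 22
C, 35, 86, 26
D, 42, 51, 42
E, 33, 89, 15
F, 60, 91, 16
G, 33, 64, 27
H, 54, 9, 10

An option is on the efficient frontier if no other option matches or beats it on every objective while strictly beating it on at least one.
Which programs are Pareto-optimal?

B, D, G

A: dominated by B (tuition 34≤61, ranking 3≤11, stipend 22≥5).
B: not dominated (best ranking).
C: dominated by G (tuition 33≤35, ranking 64≤86, stipend 27≥26).
D: not dominated (best stipend).
E: dominated by G (tuition 33≤33, ranking 64≤89, stipend 27≥15).
F: dominated by B (tuition 34≤60, ranking 3≤91, stipend 22≥16).
G: not dominated.
H: dominated by B (tuition 34≤54, ranking 3≤9, stipend 22≥10).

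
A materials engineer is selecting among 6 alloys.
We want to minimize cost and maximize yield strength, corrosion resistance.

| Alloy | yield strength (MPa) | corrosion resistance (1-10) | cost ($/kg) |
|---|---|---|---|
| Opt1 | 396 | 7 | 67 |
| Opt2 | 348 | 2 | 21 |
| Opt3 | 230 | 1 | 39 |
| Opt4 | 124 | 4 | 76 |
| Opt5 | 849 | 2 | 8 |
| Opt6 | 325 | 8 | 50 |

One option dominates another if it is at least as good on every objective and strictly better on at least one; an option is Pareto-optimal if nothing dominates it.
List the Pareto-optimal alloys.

Opt1: not dominated.
Opt2: dominated by Opt5 (yield strength 849≥348, corrosion resistance 2≥2, cost 8≤21).
Opt3: dominated by Opt2 (yield strength 348≥230, corrosion resistance 2≥1, cost 21≤39).
Opt4: dominated by Opt1 (yield strength 396≥124, corrosion resistance 7≥4, cost 67≤76).
Opt5: not dominated (best yield strength).
Opt6: not dominated (best corrosion resistance).

Opt1, Opt5, Opt6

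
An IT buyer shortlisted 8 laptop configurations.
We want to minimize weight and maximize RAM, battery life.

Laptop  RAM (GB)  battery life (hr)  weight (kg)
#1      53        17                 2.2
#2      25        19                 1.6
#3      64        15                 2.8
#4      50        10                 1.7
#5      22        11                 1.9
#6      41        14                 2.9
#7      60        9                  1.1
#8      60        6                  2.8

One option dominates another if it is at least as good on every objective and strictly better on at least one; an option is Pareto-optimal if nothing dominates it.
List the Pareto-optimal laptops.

#1: not dominated.
#2: not dominated (best battery life).
#3: not dominated (best RAM).
#4: not dominated.
#5: dominated by #2 (RAM 25≥22, battery life 19≥11, weight 1.6≤1.9).
#6: dominated by #1 (RAM 53≥41, battery life 17≥14, weight 2.2≤2.9).
#7: not dominated (best weight).
#8: dominated by #3 (RAM 64≥60, battery life 15≥6, weight 2.8≤2.8).

#1, #2, #3, #4, #7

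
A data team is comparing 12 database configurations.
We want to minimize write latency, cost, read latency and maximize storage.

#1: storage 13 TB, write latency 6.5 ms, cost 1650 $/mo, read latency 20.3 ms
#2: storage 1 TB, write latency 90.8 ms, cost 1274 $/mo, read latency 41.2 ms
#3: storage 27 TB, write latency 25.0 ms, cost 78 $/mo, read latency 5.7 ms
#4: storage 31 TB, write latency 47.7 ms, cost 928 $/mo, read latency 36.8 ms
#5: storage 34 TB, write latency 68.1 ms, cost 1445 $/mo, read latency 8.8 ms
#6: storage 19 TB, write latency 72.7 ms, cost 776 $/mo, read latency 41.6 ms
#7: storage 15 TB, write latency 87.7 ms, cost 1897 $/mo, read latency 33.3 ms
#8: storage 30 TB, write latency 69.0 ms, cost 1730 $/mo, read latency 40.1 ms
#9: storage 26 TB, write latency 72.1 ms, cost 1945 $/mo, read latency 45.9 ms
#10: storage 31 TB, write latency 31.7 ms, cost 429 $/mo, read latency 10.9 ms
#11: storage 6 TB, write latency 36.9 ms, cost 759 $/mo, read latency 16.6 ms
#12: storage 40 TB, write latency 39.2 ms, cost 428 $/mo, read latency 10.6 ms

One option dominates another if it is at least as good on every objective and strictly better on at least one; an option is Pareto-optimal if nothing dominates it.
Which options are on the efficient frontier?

#1, #3, #5, #10, #12

#1: not dominated (best write latency).
#2: dominated by #3 (storage 27≥1, write latency 25.0≤90.8, cost 78≤1274, read latency 5.7≤41.2).
#3: not dominated (best cost).
#4: dominated by #10 (storage 31≥31, write latency 31.7≤47.7, cost 429≤928, read latency 10.9≤36.8).
#5: not dominated.
#6: dominated by #3 (storage 27≥19, write latency 25.0≤72.7, cost 78≤776, read latency 5.7≤41.6).
#7: dominated by #3 (storage 27≥15, write latency 25.0≤87.7, cost 78≤1897, read latency 5.7≤33.3).
#8: dominated by #4 (storage 31≥30, write latency 47.7≤69.0, cost 928≤1730, read latency 36.8≤40.1).
#9: dominated by #3 (storage 27≥26, write latency 25.0≤72.1, cost 78≤1945, read latency 5.7≤45.9).
#10: not dominated.
#11: dominated by #3 (storage 27≥6, write latency 25.0≤36.9, cost 78≤759, read latency 5.7≤16.6).
#12: not dominated (best storage).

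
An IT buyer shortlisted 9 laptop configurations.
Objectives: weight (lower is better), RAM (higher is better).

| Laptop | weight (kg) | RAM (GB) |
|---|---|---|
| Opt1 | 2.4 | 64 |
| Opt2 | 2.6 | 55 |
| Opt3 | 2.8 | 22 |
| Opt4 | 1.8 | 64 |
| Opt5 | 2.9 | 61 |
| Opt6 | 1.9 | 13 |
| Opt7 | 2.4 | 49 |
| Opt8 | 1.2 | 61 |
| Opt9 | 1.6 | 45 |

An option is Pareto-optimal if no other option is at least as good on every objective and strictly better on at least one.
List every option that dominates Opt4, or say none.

none

Opt1: worse on weight (2.4 vs 1.8).
Opt2: worse on weight (2.6 vs 1.8).
Opt3: worse on weight (2.8 vs 1.8).
Opt5: worse on weight (2.9 vs 1.8).
Opt6: worse on weight (1.9 vs 1.8).
Opt7: worse on weight (2.4 vs 1.8).
Opt8: worse on RAM (61 vs 64).
Opt9: worse on RAM (45 vs 64).
No option dominates Opt4.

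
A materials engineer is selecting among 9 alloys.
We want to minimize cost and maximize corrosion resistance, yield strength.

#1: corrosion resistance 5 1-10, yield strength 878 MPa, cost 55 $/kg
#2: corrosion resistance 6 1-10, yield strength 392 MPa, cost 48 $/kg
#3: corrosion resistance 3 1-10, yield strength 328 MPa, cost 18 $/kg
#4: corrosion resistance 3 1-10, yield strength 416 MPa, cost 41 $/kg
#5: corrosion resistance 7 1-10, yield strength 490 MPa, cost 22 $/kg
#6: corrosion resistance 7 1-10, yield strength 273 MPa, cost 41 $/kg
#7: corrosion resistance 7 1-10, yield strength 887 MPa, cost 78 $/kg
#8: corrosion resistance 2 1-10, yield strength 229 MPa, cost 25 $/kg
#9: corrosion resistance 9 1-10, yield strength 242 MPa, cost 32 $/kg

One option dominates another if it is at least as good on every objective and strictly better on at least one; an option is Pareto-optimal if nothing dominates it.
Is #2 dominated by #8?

No

#8 vs #2: #8 is worse on corrosion resistance (2 vs 6), so it does not dominate #2.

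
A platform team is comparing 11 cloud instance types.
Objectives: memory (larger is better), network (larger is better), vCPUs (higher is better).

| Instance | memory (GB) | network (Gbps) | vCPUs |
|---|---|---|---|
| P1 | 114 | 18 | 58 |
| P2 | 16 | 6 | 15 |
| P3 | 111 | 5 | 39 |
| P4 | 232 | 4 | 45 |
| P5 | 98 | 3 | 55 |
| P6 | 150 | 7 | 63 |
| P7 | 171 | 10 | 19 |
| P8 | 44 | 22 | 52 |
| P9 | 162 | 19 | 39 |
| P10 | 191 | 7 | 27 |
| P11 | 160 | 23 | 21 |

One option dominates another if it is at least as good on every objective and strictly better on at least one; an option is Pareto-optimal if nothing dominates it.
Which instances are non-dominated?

P1: not dominated.
P2: dominated by P1 (memory 114≥16, network 18≥6, vCPUs 58≥15).
P3: dominated by P1 (memory 114≥111, network 18≥5, vCPUs 58≥39).
P4: not dominated (best memory).
P5: dominated by P1 (memory 114≥98, network 18≥3, vCPUs 58≥55).
P6: not dominated (best vCPUs).
P7: not dominated.
P8: not dominated.
P9: not dominated.
P10: not dominated.
P11: not dominated (best network).

P1, P4, P6, P7, P8, P9, P10, P11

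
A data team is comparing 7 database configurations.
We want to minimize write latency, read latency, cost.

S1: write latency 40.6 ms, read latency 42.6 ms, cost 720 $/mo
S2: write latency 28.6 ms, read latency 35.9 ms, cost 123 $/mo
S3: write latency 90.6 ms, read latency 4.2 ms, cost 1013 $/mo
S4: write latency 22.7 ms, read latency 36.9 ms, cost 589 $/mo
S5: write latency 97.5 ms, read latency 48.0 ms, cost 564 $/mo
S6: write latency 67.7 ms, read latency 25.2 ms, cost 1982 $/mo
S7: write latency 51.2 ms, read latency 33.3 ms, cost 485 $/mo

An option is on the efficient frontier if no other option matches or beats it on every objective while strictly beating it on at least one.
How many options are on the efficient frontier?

S1: dominated by S2 (write latency 28.6≤40.6, read latency 35.9≤42.6, cost 123≤720).
S2: not dominated (best cost).
S3: not dominated (best read latency).
S4: not dominated (best write latency).
S5: dominated by S2 (write latency 28.6≤97.5, read latency 35.9≤48.0, cost 123≤564).
S6: not dominated.
S7: not dominated.
Pareto-optimal: S2, S3, S4, S6, S7 → 5.

5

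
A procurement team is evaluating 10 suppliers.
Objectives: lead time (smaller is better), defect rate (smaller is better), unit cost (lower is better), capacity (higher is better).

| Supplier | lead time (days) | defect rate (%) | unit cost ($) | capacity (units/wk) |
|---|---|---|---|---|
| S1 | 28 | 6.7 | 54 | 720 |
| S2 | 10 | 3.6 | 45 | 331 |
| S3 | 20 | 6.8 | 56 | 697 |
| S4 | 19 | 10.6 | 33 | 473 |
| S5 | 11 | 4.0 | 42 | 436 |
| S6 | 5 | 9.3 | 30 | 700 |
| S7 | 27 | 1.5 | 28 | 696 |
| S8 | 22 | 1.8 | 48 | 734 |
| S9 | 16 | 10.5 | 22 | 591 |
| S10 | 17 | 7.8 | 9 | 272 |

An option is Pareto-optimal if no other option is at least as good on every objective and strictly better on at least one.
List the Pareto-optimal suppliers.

S1: dominated by S8 (lead time 22≤28, defect rate 1.8≤6.7, unit cost 48≤54, capacity 734≥720).
S2: not dominated.
S3: not dominated.
S4: dominated by S6 (lead time 5≤19, defect rate 9.3≤10.6, unit cost 30≤33, capacity 700≥473).
S5: not dominated.
S6: not dominated (best lead time).
S7: not dominated (best defect rate).
S8: not dominated (best capacity).
S9: not dominated.
S10: not dominated (best unit cost).

S2, S3, S5, S6, S7, S8, S9, S10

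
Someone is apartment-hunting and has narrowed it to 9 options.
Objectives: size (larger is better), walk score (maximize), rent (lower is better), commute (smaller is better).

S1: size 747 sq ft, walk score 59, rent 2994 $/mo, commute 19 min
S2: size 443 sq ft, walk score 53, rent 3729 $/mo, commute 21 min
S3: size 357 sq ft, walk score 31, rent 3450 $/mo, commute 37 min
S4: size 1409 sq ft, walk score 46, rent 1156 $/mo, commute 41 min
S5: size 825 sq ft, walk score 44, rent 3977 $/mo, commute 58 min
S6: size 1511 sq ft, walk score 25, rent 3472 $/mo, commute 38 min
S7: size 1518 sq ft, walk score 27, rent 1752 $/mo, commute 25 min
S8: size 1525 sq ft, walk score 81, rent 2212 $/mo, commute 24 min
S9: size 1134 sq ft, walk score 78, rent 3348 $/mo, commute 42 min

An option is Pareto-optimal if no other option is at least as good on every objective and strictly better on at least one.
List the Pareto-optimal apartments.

S1, S4, S7, S8

S1: not dominated (best commute).
S2: dominated by S1 (size 747≥443, walk score 59≥53, rent 2994≤3729, commute 19≤21).
S3: dominated by S1 (size 747≥357, walk score 59≥31, rent 2994≤3450, commute 19≤37).
S4: not dominated (best rent).
S5: dominated by S4 (size 1409≥825, walk score 46≥44, rent 1156≤3977, commute 41≤58).
S6: dominated by S7 (size 1518≥1511, walk score 27≥25, rent 1752≤3472, commute 25≤38).
S7: not dominated.
S8: not dominated (best size).
S9: dominated by S8 (size 1525≥1134, walk score 81≥78, rent 2212≤3348, commute 24≤42).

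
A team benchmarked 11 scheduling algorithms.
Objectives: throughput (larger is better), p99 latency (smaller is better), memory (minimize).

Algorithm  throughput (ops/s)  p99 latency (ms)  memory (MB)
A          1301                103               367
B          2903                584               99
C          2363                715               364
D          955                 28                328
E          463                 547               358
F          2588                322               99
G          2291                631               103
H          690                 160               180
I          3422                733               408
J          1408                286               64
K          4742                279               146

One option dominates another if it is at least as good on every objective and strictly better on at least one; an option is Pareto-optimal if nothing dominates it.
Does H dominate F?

H vs F: H is worse on throughput (690 vs 2588), so it does not dominate F.

No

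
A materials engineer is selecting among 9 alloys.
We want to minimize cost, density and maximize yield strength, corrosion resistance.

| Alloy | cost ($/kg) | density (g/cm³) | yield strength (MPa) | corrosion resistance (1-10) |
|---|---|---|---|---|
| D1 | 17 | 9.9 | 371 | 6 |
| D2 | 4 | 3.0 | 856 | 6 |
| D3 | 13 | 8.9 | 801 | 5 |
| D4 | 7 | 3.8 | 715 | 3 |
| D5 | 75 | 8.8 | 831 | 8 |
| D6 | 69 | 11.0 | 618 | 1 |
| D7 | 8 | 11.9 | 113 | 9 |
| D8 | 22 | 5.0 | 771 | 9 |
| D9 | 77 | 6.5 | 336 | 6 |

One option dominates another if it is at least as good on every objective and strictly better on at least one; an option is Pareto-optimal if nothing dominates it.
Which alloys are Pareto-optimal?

D2, D5, D7, D8

D1: dominated by D2 (cost 4≤17, density 3.0≤9.9, yield strength 856≥371, corrosion resistance 6≥6).
D2: not dominated (best cost).
D3: dominated by D2 (cost 4≤13, density 3.0≤8.9, yield strength 856≥801, corrosion resistance 6≥5).
D4: dominated by D2 (cost 4≤7, density 3.0≤3.8, yield strength 856≥715, corrosion resistance 6≥3).
D5: not dominated.
D6: dominated by D2 (cost 4≤69, density 3.0≤11.0, yield strength 856≥618, corrosion resistance 6≥1).
D7: not dominated.
D8: not dominated.
D9: dominated by D2 (cost 4≤77, density 3.0≤6.5, yield strength 856≥336, corrosion resistance 6≥6).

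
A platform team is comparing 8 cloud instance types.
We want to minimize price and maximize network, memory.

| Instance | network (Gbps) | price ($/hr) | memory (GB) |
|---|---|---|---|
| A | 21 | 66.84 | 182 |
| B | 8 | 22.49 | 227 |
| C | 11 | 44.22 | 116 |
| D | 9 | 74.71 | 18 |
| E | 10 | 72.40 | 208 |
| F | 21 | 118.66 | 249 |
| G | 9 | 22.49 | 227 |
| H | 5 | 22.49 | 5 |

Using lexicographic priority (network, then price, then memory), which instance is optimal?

A

First maximize network: best is 21, kept {A, F}.
Then minimize price: best is 66.84, kept {A}.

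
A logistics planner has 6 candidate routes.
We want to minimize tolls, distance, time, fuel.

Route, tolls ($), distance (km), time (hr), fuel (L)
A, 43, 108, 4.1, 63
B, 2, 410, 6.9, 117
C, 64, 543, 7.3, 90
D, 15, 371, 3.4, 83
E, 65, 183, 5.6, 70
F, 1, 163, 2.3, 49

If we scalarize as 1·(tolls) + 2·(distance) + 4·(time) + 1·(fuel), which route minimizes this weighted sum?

A: 1·43 + 2·108 + 4·4.1 + 1·63 = 338.4
B: 1·2 + 2·410 + 4·6.9 + 1·117 = 966.6
C: 1·64 + 2·543 + 4·7.3 + 1·90 = 1269.2
D: 1·15 + 2·371 + 4·3.4 + 1·83 = 853.6
E: 1·65 + 2·183 + 4·5.6 + 1·70 = 523.4
F: 1·1 + 2·163 + 4·2.3 + 1·49 = 385.2
Lowest: A at 338.4.

A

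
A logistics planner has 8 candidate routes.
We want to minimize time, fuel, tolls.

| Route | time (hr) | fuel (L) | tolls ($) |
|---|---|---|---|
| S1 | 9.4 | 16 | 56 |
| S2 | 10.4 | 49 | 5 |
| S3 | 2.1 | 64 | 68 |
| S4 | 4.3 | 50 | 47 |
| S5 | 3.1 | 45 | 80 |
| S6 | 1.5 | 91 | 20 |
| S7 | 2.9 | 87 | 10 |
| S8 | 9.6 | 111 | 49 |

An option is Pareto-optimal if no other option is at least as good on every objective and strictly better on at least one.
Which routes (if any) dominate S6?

none

S1: worse on time (9.4 vs 1.5).
S2: worse on time (10.4 vs 1.5).
S3: worse on time (2.1 vs 1.5).
S4: worse on time (4.3 vs 1.5).
S5: worse on time (3.1 vs 1.5).
S7: worse on time (2.9 vs 1.5).
S8: worse on time (9.6 vs 1.5).
No option dominates S6.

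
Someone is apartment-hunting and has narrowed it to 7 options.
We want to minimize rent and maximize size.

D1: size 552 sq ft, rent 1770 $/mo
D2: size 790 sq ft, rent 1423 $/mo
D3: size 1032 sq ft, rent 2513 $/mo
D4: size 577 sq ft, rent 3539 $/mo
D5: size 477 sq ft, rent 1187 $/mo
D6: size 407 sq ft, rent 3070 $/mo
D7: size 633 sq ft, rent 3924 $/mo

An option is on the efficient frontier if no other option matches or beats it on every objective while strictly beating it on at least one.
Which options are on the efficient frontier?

D1: dominated by D2 (size 790≥552, rent 1423≤1770).
D2: not dominated.
D3: not dominated (best size).
D4: dominated by D2 (size 790≥577, rent 1423≤3539).
D5: not dominated (best rent).
D6: dominated by D1 (size 552≥407, rent 1770≤3070).
D7: dominated by D2 (size 790≥633, rent 1423≤3924).

D2, D3, D5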